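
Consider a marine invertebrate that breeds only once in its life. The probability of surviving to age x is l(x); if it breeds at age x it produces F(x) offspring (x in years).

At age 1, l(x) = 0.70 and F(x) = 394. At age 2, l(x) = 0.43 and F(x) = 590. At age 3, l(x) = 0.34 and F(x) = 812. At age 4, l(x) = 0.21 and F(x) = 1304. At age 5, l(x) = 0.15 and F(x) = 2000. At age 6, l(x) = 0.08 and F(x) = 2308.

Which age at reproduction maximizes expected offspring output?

5

Expected offspring if breeding at age x = l(x) × F(x):
  age 1: 0.70 × 394 = 275.800
  age 2: 0.43 × 590 = 253.700
  age 3: 0.34 × 812 = 276.080
  age 4: 0.21 × 1304 = 273.840
  age 5: 0.15 × 2000 = 300.000
  age 6: 0.08 × 2308 = 184.640
Maximum at age 5 (300.000).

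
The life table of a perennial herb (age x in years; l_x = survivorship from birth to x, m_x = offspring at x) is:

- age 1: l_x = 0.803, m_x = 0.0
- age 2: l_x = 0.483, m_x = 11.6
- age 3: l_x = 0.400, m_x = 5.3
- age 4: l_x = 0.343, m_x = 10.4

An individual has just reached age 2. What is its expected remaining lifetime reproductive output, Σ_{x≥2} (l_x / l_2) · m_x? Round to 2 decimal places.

l_2 = 0.483. Conditional survival from age 2 to x is l_x / l_2.
  x=2: (0.483/0.483) × 11.6 = 11.6000
  x=3: (0.400/0.483) × 5.3 = 4.3892
  x=4: (0.343/0.483) × 10.4 = 7.3855
Sum = 11.6000 + 4.3892 + 7.3855 = 23.3747

23.37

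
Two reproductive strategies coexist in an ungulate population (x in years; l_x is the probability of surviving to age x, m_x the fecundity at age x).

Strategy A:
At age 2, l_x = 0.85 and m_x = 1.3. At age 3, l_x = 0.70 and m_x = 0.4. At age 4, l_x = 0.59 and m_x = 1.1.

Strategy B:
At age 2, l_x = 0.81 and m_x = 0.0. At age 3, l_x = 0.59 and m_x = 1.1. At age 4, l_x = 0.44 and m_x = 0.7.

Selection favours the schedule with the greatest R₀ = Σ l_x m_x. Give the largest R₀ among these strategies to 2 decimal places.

Strategy A: R₀ = 0.85×1.3 + 0.70×0.4 + 0.59×1.1 = 2.0340
Strategy B: R₀ = 0.81×0.0 + 0.59×1.1 + 0.44×0.7 = 0.9570
Highest R₀: strategy A with 2.0340.

2.03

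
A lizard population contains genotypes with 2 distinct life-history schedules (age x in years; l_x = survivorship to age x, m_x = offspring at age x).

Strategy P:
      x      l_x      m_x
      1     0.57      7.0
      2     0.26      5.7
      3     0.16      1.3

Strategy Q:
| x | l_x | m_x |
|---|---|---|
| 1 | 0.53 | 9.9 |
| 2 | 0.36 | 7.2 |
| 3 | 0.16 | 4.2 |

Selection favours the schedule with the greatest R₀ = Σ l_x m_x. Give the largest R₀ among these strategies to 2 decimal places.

Strategy P: R₀ = 0.57×7.0 + 0.26×5.7 + 0.16×1.3 = 5.6800
Strategy Q: R₀ = 0.53×9.9 + 0.36×7.2 + 0.16×4.2 = 8.5110
Highest R₀: strategy Q with 8.5110.

8.51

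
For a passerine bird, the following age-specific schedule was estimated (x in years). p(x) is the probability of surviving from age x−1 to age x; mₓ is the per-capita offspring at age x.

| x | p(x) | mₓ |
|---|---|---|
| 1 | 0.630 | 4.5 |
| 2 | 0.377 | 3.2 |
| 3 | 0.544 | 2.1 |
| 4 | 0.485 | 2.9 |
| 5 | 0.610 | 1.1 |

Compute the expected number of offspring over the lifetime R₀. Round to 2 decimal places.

Survivorship from birth: l_x = p_1·p_2·…·p_x.
  l_1 = 0.63000
  l_2 = 0.23751
  l_3 = 0.12921
  l_4 = 0.06266
  l_5 = 0.03823
R₀ = Σ l_x mₓ:
  age 1: 0.63000 × 4.5 = 2.8350
  age 2: 0.23751 × 3.2 = 0.7600
  age 3: 0.12921 × 2.1 = 0.2713
  age 4: 0.06266 × 2.9 = 0.1817
  age 5: 0.03823 × 1.1 = 0.0421
R₀ = 2.8350 + 0.7600 + 0.2713 + 0.1817 + 0.0421 = 4.0901

4.09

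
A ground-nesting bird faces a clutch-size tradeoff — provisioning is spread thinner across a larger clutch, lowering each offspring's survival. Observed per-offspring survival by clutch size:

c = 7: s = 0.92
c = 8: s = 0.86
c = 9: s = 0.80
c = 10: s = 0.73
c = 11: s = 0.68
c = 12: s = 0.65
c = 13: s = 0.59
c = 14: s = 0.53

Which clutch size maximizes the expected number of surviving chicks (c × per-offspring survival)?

12

Expected surviving chicks = c × s(c):
  c=7: 7 × 0.92 = 6.440
  c=8: 8 × 0.86 = 6.880
  c=9: 9 × 0.80 = 7.200
  c=10: 10 × 0.73 = 7.300
  c=11: 11 × 0.68 = 7.480
  c=12: 12 × 0.65 = 7.800
  c=13: 13 × 0.59 = 7.670
  c=14: 14 × 0.53 = 7.420
Maximum at c = 12 (7.800 surviving chicks).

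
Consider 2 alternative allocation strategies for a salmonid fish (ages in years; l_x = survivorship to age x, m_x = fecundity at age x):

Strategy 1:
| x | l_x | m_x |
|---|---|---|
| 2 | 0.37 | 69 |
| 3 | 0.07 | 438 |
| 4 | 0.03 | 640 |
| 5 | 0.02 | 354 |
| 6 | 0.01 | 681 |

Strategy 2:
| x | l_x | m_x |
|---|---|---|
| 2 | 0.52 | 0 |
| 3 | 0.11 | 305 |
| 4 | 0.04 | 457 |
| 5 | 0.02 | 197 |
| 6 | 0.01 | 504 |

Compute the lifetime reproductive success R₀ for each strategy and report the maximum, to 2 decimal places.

Strategy 1: R₀ = 0.37×69 + 0.07×438 + 0.03×640 + 0.02×354 + 0.01×681 = 89.2800
Strategy 2: R₀ = 0.52×0 + 0.11×305 + 0.04×457 + 0.02×197 + 0.01×504 = 60.8100
Highest R₀: strategy 1 with 89.2800.

89.28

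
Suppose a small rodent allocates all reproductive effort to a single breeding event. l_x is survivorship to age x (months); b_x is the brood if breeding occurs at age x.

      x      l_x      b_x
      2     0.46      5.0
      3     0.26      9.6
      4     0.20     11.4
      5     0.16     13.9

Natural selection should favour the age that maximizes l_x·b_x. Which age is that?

3

Expected offspring if breeding at age x = l_x × b_x:
  age 2: 0.46 × 5.0 = 2.300
  age 3: 0.26 × 9.6 = 2.496
  age 4: 0.20 × 11.4 = 2.280
  age 5: 0.16 × 13.9 = 2.224
Maximum at age 3 (2.496).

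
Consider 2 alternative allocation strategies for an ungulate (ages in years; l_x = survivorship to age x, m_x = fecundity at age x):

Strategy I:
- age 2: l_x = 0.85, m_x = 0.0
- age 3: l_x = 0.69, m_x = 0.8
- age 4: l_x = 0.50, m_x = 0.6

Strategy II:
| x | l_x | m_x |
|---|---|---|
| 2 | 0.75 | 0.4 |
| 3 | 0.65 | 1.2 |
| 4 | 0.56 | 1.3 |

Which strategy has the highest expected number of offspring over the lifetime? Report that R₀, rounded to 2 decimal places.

1.81

Strategy I: R₀ = 0.85×0.0 + 0.69×0.8 + 0.50×0.6 = 0.8520
Strategy II: R₀ = 0.75×0.4 + 0.65×1.2 + 0.56×1.3 = 1.8080
Highest R₀: strategy II with 1.8080.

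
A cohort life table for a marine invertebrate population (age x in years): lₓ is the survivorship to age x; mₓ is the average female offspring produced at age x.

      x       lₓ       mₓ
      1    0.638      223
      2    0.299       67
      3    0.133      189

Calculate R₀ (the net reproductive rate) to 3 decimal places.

187.444

R₀ = Σ lₓ mₓ:
  age 1: 0.638 × 223 = 142.2740
  age 2: 0.299 × 67 = 20.0330
  age 3: 0.133 × 189 = 25.1370
R₀ = 142.2740 + 20.0330 + 25.1370 = 187.4440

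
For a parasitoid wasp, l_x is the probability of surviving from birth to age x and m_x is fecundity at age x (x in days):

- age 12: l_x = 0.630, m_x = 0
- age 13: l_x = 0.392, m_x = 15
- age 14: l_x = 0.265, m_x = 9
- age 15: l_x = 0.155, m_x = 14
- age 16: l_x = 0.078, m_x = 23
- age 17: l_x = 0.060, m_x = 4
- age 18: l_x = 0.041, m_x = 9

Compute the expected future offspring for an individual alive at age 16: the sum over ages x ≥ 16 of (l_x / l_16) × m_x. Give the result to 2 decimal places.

l_16 = 0.078. Conditional survival from age 16 to x is l_x / l_16.
  x=16: (0.078/0.078) × 23 = 23.0000
  x=17: (0.060/0.078) × 4 = 3.0769
  x=18: (0.041/0.078) × 9 = 4.7308
Sum = 23.0000 + 3.0769 + 4.7308 = 30.8077

30.81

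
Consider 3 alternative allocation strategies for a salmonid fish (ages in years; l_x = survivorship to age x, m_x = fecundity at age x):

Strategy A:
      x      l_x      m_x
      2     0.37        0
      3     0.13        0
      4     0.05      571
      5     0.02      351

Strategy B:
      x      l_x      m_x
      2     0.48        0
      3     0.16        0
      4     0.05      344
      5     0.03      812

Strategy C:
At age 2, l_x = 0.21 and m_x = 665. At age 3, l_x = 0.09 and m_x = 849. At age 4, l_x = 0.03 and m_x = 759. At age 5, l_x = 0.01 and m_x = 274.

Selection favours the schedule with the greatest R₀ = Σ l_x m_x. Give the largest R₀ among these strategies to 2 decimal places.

241.57

Strategy A: R₀ = 0.37×0 + 0.13×0 + 0.05×571 + 0.02×351 = 35.5700
Strategy B: R₀ = 0.48×0 + 0.16×0 + 0.05×344 + 0.03×812 = 41.5600
Strategy C: R₀ = 0.21×665 + 0.09×849 + 0.03×759 + 0.01×274 = 241.5700
Highest R₀: strategy C with 241.5700.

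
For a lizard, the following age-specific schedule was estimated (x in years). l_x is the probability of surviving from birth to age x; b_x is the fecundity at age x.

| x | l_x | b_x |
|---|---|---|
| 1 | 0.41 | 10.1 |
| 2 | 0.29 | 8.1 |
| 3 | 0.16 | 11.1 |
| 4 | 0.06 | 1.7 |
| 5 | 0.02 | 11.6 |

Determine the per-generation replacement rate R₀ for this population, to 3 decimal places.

8.600

R₀ = Σ l_x b_x:
  age 1: 0.41 × 10.1 = 4.1410
  age 2: 0.29 × 8.1 = 2.3490
  age 3: 0.16 × 11.1 = 1.7760
  age 4: 0.06 × 1.7 = 0.1020
  age 5: 0.02 × 11.6 = 0.2320
R₀ = 4.1410 + 2.3490 + 1.7760 + 0.1020 + 0.2320 = 8.6000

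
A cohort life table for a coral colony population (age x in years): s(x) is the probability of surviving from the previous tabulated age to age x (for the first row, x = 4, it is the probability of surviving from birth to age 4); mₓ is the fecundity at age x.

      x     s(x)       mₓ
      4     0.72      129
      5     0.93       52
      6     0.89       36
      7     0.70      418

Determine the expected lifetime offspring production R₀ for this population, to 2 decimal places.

323.53

Survivorship from birth: l_x = s_4·s_5·…·s_x.
  l_4 = 0.72000
  l_5 = 0.66960
  l_6 = 0.59594
  l_7 = 0.41716
R₀ = Σ l_x mₓ:
  age 4: 0.72000 × 129 = 92.8800
  age 5: 0.66960 × 52 = 34.8192
  age 6: 0.59594 × 36 = 21.4538
  age 7: 0.41716 × 418 = 174.3729
R₀ = 92.8800 + 34.8192 + 21.4538 + 174.3729 = 323.5259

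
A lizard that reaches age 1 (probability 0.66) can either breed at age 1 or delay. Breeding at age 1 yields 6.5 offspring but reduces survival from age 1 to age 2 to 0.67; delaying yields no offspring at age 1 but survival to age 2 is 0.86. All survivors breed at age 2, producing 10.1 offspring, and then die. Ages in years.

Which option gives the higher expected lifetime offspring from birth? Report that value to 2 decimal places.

8.76

breed at age 1: R₀ = 0.66 × (6.5 + 0.67 × 10.1) = 0.66 × 13.2670 = 8.7562
delay to age 2: R₀ = 0.66 × (0.86 × 10.1) = 0.66 × 8.6860 = 5.7328
Higher: breed at age 1 (8.7562).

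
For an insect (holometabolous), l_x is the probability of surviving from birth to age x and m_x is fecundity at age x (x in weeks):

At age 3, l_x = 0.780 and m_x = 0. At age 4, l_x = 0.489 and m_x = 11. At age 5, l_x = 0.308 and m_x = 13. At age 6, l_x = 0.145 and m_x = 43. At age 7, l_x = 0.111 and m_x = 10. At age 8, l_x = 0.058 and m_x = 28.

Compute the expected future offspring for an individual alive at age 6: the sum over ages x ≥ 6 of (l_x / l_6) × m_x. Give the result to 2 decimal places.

61.86

l_6 = 0.145. Conditional survival from age 6 to x is l_x / l_6.
  x=6: (0.145/0.145) × 43 = 43.0000
  x=7: (0.111/0.145) × 10 = 7.6552
  x=8: (0.058/0.145) × 28 = 11.2000
Sum = 43.0000 + 7.6552 + 11.2000 = 61.8552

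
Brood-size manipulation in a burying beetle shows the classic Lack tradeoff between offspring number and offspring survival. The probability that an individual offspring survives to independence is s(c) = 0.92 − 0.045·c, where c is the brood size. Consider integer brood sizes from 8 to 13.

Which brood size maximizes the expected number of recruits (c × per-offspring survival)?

10

Expected recruits = c × s(c):
  c=8: 8 × 0.560 = 4.480
  c=9: 9 × 0.515 = 4.635
  c=10: 10 × 0.470 = 4.700
  c=11: 11 × 0.425 = 4.675
  c=12: 12 × 0.380 = 4.560
  c=13: 13 × 0.335 = 4.355
Maximum at c = 10 (4.700 recruits).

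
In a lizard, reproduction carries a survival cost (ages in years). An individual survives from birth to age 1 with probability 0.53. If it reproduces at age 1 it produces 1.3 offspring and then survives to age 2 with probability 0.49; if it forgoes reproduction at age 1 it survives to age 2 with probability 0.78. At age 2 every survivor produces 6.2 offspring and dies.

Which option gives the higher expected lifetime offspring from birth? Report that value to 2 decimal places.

breed at age 1: R₀ = 0.53 × (1.3 + 0.49 × 6.2) = 0.53 × 4.3380 = 2.2991
delay to age 2: R₀ = 0.53 × (0.78 × 6.2) = 0.53 × 4.8360 = 2.5631
Higher: delay to age 2 (2.5631).

2.56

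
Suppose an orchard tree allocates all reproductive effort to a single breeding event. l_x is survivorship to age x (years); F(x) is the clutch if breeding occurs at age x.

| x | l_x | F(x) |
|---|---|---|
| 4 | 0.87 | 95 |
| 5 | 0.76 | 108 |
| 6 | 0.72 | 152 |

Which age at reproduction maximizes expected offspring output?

Expected offspring if breeding at age x = l_x × F(x):
  age 4: 0.87 × 95 = 82.650
  age 5: 0.76 × 108 = 82.080
  age 6: 0.72 × 152 = 109.440
Maximum at age 6 (109.440).

6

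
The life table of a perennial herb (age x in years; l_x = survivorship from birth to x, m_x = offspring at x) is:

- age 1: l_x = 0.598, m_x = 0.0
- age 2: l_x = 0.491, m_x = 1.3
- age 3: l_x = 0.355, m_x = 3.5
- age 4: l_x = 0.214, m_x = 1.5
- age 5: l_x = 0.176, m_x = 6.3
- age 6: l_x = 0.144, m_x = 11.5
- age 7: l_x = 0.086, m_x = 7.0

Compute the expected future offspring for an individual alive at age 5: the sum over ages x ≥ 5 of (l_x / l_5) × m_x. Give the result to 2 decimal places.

19.13

l_5 = 0.176. Conditional survival from age 5 to x is l_x / l_5.
  x=5: (0.176/0.176) × 6.3 = 6.3000
  x=6: (0.144/0.176) × 11.5 = 9.4091
  x=7: (0.086/0.176) × 7.0 = 3.4205
Sum = 6.3000 + 9.4091 + 3.4205 = 19.1295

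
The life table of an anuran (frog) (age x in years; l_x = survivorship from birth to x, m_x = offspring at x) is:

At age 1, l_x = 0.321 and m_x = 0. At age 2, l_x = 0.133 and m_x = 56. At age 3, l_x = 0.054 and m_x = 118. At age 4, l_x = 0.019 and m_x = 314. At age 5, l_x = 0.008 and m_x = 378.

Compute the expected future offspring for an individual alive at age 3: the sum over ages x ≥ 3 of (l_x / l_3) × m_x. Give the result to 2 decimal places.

l_3 = 0.054. Conditional survival from age 3 to x is l_x / l_3.
  x=3: (0.054/0.054) × 118 = 118.0000
  x=4: (0.019/0.054) × 314 = 110.4815
  x=5: (0.008/0.054) × 378 = 56.0000
Sum = 118.0000 + 110.4815 + 56.0000 = 284.4815

284.48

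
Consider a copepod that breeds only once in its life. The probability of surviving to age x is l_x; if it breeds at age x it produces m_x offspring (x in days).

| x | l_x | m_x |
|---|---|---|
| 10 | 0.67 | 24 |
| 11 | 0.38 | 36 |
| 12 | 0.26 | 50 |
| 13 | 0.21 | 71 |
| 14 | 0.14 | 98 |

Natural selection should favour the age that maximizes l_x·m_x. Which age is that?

10

Expected offspring if breeding at age x = l_x × m_x:
  age 10: 0.67 × 24 = 16.080
  age 11: 0.38 × 36 = 13.680
  age 12: 0.26 × 50 = 13.000
  age 13: 0.21 × 71 = 14.910
  age 14: 0.14 × 98 = 13.720
Maximum at age 10 (16.080).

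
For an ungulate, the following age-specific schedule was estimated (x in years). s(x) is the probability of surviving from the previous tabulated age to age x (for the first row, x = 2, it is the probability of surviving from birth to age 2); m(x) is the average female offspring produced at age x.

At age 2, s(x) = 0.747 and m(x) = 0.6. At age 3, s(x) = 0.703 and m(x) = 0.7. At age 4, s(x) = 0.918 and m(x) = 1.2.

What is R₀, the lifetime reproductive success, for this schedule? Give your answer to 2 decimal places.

Survivorship from birth: l_x = s_2·s_3·…·s_x.
  l_2 = 0.74700
  l_3 = 0.52514
  l_4 = 0.48208
R₀ = Σ l_x m(x):
  age 2: 0.74700 × 0.6 = 0.4482
  age 3: 0.52514 × 0.7 = 0.3676
  age 4: 0.48208 × 1.2 = 0.5785
R₀ = 0.4482 + 0.3676 + 0.5785 = 1.3943

1.39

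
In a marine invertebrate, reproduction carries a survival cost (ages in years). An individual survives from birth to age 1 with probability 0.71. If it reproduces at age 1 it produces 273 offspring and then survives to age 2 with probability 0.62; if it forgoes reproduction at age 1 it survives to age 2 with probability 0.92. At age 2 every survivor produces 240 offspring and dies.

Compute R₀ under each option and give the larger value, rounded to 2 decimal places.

299.48

breed at age 1: R₀ = 0.71 × (273 + 0.62 × 240) = 0.71 × 421.8000 = 299.4780
delay to age 2: R₀ = 0.71 × (0.92 × 240) = 0.71 × 220.8000 = 156.7680
Higher: breed at age 1 (299.4780).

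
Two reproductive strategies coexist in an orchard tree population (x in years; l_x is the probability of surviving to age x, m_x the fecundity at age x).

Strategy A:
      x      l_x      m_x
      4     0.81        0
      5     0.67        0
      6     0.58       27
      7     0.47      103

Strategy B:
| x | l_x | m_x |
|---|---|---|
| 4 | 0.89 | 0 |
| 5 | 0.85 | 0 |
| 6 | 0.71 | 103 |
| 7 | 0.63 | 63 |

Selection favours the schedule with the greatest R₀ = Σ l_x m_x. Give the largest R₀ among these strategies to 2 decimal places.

Strategy A: R₀ = 0.81×0 + 0.67×0 + 0.58×27 + 0.47×103 = 64.0700
Strategy B: R₀ = 0.89×0 + 0.85×0 + 0.71×103 + 0.63×63 = 112.8200
Highest R₀: strategy B with 112.8200.

112.82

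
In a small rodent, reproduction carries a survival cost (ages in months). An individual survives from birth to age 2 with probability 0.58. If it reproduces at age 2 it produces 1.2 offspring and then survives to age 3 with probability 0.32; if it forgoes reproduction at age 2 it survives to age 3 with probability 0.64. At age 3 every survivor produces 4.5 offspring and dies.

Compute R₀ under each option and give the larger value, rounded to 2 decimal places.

breed at age 2: R₀ = 0.58 × (1.2 + 0.32 × 4.5) = 0.58 × 2.6400 = 1.5312
delay to age 3: R₀ = 0.58 × (0.64 × 4.5) = 0.58 × 2.8800 = 1.6704
Higher: delay to age 3 (1.6704).

1.67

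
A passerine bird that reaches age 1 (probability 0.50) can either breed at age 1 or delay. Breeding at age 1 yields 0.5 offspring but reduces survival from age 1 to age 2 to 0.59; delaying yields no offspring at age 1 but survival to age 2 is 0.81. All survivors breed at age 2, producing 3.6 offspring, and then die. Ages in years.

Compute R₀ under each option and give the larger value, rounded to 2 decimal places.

breed at age 1: R₀ = 0.50 × (0.5 + 0.59 × 3.6) = 0.50 × 2.6240 = 1.3120
delay to age 2: R₀ = 0.50 × (0.81 × 3.6) = 0.50 × 2.9160 = 1.4580
Higher: delay to age 2 (1.4580).

1.46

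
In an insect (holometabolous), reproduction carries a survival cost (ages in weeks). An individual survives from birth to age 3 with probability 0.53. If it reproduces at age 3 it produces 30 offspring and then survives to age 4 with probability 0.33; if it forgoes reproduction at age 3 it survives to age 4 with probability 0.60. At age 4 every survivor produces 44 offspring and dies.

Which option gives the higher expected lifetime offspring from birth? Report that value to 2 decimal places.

23.60

breed at age 3: R₀ = 0.53 × (30 + 0.33 × 44) = 0.53 × 44.5200 = 23.5956
delay to age 4: R₀ = 0.53 × (0.60 × 44) = 0.53 × 26.4000 = 13.9920
Higher: breed at age 3 (23.5956).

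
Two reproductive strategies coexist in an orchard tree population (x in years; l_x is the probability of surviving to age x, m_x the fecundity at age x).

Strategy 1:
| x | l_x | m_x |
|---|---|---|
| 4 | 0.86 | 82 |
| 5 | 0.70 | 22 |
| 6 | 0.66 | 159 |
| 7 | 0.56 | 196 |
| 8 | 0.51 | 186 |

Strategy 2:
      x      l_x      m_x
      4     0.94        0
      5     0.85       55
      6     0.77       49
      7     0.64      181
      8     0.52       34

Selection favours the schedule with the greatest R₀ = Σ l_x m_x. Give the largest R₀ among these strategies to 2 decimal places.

Strategy 1: R₀ = 0.86×82 + 0.70×22 + 0.66×159 + 0.56×196 + 0.51×186 = 395.4800
Strategy 2: R₀ = 0.94×0 + 0.85×55 + 0.77×49 + 0.64×181 + 0.52×34 = 218.0000
Highest R₀: strategy 1 with 395.4800.

395.48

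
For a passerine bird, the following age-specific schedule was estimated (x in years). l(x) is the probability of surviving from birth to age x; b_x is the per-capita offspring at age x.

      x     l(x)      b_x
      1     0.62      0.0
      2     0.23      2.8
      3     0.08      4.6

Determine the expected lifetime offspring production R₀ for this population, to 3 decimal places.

1.012

R₀ = Σ l(x) b_x:
  age 1: 0.62 × 0.0 = 0.0000
  age 2: 0.23 × 2.8 = 0.6440
  age 3: 0.08 × 4.6 = 0.3680
R₀ = 0.0000 + 0.6440 + 0.3680 = 1.0120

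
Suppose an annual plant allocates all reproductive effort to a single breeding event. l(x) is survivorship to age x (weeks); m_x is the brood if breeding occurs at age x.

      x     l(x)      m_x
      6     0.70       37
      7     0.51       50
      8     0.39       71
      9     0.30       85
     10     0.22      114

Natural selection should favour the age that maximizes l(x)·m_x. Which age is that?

8

Expected offspring if breeding at age x = l(x) × m_x:
  age 6: 0.70 × 37 = 25.900
  age 7: 0.51 × 50 = 25.500
  age 8: 0.39 × 71 = 27.690
  age 9: 0.30 × 85 = 25.500
  age 10: 0.22 × 114 = 25.080
Maximum at age 8 (27.690).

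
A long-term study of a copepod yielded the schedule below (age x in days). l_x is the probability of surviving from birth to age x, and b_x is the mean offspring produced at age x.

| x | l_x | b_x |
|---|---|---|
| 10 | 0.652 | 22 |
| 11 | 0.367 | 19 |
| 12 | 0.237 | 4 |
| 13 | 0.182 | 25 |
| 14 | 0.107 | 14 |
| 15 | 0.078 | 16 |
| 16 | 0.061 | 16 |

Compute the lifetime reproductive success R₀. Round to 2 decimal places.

R₀ = Σ l_x b_x:
  age 10: 0.652 × 22 = 14.3440
  age 11: 0.367 × 19 = 6.9730
  age 12: 0.237 × 4 = 0.9480
  age 13: 0.182 × 25 = 4.5500
  age 14: 0.107 × 14 = 1.4980
  age 15: 0.078 × 16 = 1.2480
  age 16: 0.061 × 16 = 0.9760
R₀ = 14.3440 + 6.9730 + 0.9480 + 4.5500 + 1.4980 + 1.2480 + 0.9760 = 30.5370

30.54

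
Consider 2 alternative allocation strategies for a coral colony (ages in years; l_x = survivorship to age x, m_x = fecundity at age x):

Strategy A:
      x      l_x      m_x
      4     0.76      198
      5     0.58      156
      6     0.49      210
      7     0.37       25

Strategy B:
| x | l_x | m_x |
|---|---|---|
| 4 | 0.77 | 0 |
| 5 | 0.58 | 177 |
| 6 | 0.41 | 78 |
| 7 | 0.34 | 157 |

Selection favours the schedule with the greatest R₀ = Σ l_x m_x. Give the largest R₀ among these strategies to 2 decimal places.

353.11

Strategy A: R₀ = 0.76×198 + 0.58×156 + 0.49×210 + 0.37×25 = 353.1100
Strategy B: R₀ = 0.77×0 + 0.58×177 + 0.41×78 + 0.34×157 = 188.0200
Highest R₀: strategy A with 353.1100.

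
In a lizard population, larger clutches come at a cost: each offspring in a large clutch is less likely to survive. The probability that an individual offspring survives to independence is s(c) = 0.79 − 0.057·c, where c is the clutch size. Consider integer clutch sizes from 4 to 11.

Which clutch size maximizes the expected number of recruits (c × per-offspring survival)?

7

Expected recruits = c × s(c):
  c=4: 4 × 0.562 = 2.248
  c=5: 5 × 0.505 = 2.525
  c=6: 6 × 0.448 = 2.688
  c=7: 7 × 0.391 = 2.737
  c=8: 8 × 0.334 = 2.672
  c=9: 9 × 0.277 = 2.493
  c=10: 10 × 0.220 = 2.200
  c=11: 11 × 0.163 = 1.793
Maximum at c = 7 (2.737 recruits).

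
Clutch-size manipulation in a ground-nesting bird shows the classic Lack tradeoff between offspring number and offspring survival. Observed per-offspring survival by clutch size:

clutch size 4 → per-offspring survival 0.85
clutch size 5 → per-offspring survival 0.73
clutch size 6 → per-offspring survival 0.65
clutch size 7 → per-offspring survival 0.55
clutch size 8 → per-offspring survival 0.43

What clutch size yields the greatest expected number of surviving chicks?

Expected surviving chicks = c × s(c):
  c=4: 4 × 0.85 = 3.400
  c=5: 5 × 0.73 = 3.650
  c=6: 6 × 0.65 = 3.900
  c=7: 7 × 0.55 = 3.850
  c=8: 8 × 0.43 = 3.440
Maximum at c = 6 (3.900 surviving chicks).

6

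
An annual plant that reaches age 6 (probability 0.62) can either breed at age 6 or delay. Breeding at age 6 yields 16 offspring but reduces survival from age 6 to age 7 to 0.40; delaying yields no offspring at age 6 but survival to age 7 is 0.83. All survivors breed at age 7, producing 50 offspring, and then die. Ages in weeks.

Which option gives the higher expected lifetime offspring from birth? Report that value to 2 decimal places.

25.73

breed at age 6: R₀ = 0.62 × (16 + 0.40 × 50) = 0.62 × 36.0000 = 22.3200
delay to age 7: R₀ = 0.62 × (0.83 × 50) = 0.62 × 41.5000 = 25.7300
Higher: delay to age 7 (25.7300).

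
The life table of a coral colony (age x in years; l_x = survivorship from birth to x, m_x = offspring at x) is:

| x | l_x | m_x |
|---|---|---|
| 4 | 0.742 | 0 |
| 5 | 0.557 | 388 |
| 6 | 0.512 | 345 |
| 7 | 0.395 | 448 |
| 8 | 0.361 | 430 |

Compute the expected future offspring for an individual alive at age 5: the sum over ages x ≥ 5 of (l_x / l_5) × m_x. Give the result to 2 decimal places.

1301.52

l_5 = 0.557. Conditional survival from age 5 to x is l_x / l_5.
  x=5: (0.557/0.557) × 388 = 388.0000
  x=6: (0.512/0.557) × 345 = 317.1275
  x=7: (0.395/0.557) × 448 = 317.7020
  x=8: (0.361/0.557) × 430 = 278.6894
Sum = 388.0000 + 317.1275 + 317.7020 + 278.6894 = 1301.5189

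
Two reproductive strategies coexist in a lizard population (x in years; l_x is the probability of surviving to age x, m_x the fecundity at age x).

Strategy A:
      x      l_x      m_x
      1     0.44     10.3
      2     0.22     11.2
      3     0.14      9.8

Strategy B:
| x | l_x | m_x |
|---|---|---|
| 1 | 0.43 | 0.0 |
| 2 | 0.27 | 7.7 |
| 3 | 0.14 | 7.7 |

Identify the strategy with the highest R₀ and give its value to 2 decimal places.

Strategy A: R₀ = 0.44×10.3 + 0.22×11.2 + 0.14×9.8 = 8.3680
Strategy B: R₀ = 0.43×0.0 + 0.27×7.7 + 0.14×7.7 = 3.1570
Highest R₀: strategy A with 8.3680.

8.37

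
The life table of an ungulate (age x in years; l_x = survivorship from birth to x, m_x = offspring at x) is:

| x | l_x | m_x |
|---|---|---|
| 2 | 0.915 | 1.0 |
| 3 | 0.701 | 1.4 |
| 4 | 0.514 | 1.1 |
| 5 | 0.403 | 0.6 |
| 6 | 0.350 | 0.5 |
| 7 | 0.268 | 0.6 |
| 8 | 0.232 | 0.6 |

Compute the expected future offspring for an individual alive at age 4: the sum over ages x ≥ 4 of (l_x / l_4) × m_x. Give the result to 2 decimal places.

2.49

l_4 = 0.514. Conditional survival from age 4 to x is l_x / l_4.
  x=4: (0.514/0.514) × 1.1 = 1.1000
  x=5: (0.403/0.514) × 0.6 = 0.4704
  x=6: (0.350/0.514) × 0.5 = 0.3405
  x=7: (0.268/0.514) × 0.6 = 0.3128
  x=8: (0.232/0.514) × 0.6 = 0.2708
Sum = 1.1000 + 0.4704 + 0.3405 + 0.3128 + 0.2708 = 2.4946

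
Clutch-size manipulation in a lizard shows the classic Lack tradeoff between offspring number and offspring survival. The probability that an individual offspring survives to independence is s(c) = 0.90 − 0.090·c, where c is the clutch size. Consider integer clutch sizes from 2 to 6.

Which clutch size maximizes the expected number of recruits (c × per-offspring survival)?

5

Expected recruits = c × s(c):
  c=2: 2 × 0.720 = 1.440
  c=3: 3 × 0.630 = 1.890
  c=4: 4 × 0.540 = 2.160
  c=5: 5 × 0.450 = 2.250
  c=6: 6 × 0.360 = 2.160
Maximum at c = 5 (2.250 recruits).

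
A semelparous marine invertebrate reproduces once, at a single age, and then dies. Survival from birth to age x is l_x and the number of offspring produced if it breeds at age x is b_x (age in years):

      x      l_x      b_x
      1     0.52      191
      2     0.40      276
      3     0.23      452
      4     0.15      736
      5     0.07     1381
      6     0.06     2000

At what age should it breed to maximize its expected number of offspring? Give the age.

6

Expected offspring if breeding at age x = l_x × b_x:
  age 1: 0.52 × 191 = 99.320
  age 2: 0.40 × 276 = 110.400
  age 3: 0.23 × 452 = 103.960
  age 4: 0.15 × 736 = 110.400
  age 5: 0.07 × 1381 = 96.670
  age 6: 0.06 × 2000 = 120.000
Maximum at age 6 (120.000).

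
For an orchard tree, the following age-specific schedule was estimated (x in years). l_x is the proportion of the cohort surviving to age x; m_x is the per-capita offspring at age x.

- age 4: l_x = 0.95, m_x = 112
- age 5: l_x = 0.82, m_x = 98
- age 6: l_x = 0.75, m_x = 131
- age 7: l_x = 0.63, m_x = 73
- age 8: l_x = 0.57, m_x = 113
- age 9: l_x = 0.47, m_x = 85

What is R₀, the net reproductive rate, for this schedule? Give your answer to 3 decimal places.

435.360

R₀ = Σ l_x m_x:
  age 4: 0.95 × 112 = 106.4000
  age 5: 0.82 × 98 = 80.3600
  age 6: 0.75 × 131 = 98.2500
  age 7: 0.63 × 73 = 45.9900
  age 8: 0.57 × 113 = 64.4100
  age 9: 0.47 × 85 = 39.9500
R₀ = 106.4000 + 80.3600 + 98.2500 + 45.9900 + 64.4100 + 39.9500 = 435.3600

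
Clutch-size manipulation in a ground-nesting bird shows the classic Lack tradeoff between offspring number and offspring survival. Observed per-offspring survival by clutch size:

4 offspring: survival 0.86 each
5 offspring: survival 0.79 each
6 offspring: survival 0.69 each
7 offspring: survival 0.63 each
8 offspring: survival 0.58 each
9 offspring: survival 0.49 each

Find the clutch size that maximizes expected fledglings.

Expected fledglings = c × s(c):
  c=4: 4 × 0.86 = 3.440
  c=5: 5 × 0.79 = 3.950
  c=6: 6 × 0.69 = 4.140
  c=7: 7 × 0.63 = 4.410
  c=8: 8 × 0.58 = 4.640
  c=9: 9 × 0.49 = 4.410
Maximum at c = 8 (4.640 fledglings).

8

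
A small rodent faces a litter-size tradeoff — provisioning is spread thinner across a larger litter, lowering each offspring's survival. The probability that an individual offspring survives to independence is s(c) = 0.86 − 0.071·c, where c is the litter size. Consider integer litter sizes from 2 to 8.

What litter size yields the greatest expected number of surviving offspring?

6

Expected surviving offspring = c × s(c):
  c=2: 2 × 0.718 = 1.436
  c=3: 3 × 0.647 = 1.941
  c=4: 4 × 0.576 = 2.304
  c=5: 5 × 0.505 = 2.525
  c=6: 6 × 0.434 = 2.604
  c=7: 7 × 0.363 = 2.541
  c=8: 8 × 0.292 = 2.336
Maximum at c = 6 (2.604 surviving offspring).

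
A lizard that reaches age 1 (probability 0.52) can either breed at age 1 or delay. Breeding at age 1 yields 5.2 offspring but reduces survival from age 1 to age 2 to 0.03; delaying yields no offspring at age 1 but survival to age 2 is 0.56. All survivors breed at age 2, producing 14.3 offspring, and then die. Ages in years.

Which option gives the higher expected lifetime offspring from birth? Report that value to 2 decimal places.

breed at age 1: R₀ = 0.52 × (5.2 + 0.03 × 14.3) = 0.52 × 5.6290 = 2.9271
delay to age 2: R₀ = 0.52 × (0.56 × 14.3) = 0.52 × 8.0080 = 4.1642
Higher: delay to age 2 (4.1642).

4.16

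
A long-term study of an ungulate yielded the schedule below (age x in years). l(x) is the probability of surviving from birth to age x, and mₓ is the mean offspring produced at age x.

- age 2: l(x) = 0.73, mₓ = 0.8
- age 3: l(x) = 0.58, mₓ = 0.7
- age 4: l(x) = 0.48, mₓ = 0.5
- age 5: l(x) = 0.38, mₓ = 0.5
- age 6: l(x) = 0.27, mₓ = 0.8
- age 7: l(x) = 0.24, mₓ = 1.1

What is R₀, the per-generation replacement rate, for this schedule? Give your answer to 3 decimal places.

R₀ = Σ l(x) mₓ:
  age 2: 0.73 × 0.8 = 0.5840
  age 3: 0.58 × 0.7 = 0.4060
  age 4: 0.48 × 0.5 = 0.2400
  age 5: 0.38 × 0.5 = 0.1900
  age 6: 0.27 × 0.8 = 0.2160
  age 7: 0.24 × 1.1 = 0.2640
R₀ = 0.5840 + 0.4060 + 0.2400 + 0.1900 + 0.2160 + 0.2640 = 1.9000

1.900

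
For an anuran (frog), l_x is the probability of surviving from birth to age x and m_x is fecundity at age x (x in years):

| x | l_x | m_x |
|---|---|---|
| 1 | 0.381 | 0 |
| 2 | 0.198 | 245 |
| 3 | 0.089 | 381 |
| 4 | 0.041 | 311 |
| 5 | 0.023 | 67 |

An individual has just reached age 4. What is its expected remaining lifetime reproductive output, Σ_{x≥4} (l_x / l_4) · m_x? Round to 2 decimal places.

l_4 = 0.041. Conditional survival from age 4 to x is l_x / l_4.
  x=4: (0.041/0.041) × 311 = 311.0000
  x=5: (0.023/0.041) × 67 = 37.5854
Sum = 311.0000 + 37.5854 = 348.5854

348.59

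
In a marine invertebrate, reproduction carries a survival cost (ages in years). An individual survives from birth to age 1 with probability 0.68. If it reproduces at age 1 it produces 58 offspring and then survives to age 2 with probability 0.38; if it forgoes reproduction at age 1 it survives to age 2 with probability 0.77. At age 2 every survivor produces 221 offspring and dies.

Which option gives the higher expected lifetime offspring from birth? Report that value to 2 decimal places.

115.72

breed at age 1: R₀ = 0.68 × (58 + 0.38 × 221) = 0.68 × 141.9800 = 96.5464
delay to age 2: R₀ = 0.68 × (0.77 × 221) = 0.68 × 170.1700 = 115.7156
Higher: delay to age 2 (115.7156).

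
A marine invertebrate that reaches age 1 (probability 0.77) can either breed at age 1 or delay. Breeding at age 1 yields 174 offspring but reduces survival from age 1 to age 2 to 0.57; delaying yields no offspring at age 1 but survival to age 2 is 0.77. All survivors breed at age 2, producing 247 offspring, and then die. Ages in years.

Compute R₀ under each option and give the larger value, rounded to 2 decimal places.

breed at age 1: R₀ = 0.77 × (174 + 0.57 × 247) = 0.77 × 314.7900 = 242.3883
delay to age 2: R₀ = 0.77 × (0.77 × 247) = 0.77 × 190.1900 = 146.4463
Higher: breed at age 1 (242.3883).

242.39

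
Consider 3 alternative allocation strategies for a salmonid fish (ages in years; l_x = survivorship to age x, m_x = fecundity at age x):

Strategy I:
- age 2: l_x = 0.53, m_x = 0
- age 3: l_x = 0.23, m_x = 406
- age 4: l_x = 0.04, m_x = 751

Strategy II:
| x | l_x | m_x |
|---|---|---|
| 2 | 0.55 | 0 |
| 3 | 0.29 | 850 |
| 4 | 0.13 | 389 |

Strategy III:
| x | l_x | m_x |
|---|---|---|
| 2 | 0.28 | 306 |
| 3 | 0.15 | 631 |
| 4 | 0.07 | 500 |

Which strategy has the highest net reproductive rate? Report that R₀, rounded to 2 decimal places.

297.07

Strategy I: R₀ = 0.53×0 + 0.23×406 + 0.04×751 = 123.4200
Strategy II: R₀ = 0.55×0 + 0.29×850 + 0.13×389 = 297.0700
Strategy III: R₀ = 0.28×306 + 0.15×631 + 0.07×500 = 215.3300
Highest R₀: strategy II with 297.0700.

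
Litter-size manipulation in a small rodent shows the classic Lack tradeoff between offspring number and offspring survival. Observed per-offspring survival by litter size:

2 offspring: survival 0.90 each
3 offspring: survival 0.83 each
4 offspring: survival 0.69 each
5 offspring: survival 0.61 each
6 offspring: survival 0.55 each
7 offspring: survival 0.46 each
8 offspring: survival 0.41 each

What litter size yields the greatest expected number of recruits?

6

Expected recruits = c × s(c):
  c=2: 2 × 0.90 = 1.800
  c=3: 3 × 0.83 = 2.490
  c=4: 4 × 0.69 = 2.760
  c=5: 5 × 0.61 = 3.050
  c=6: 6 × 0.55 = 3.300
  c=7: 7 × 0.46 = 3.220
  c=8: 8 × 0.41 = 3.280
Maximum at c = 6 (3.300 recruits).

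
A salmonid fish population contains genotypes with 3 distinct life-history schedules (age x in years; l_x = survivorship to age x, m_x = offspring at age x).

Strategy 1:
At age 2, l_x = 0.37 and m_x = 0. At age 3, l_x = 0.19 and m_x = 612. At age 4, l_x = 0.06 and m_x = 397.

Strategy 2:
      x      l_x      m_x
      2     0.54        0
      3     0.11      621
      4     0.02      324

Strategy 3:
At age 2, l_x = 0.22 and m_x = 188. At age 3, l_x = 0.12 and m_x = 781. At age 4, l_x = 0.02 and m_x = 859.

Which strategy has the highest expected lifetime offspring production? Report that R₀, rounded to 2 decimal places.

152.26

Strategy 1: R₀ = 0.37×0 + 0.19×612 + 0.06×397 = 140.1000
Strategy 2: R₀ = 0.54×0 + 0.11×621 + 0.02×324 = 74.7900
Strategy 3: R₀ = 0.22×188 + 0.12×781 + 0.02×859 = 152.2600
Highest R₀: strategy 3 with 152.2600.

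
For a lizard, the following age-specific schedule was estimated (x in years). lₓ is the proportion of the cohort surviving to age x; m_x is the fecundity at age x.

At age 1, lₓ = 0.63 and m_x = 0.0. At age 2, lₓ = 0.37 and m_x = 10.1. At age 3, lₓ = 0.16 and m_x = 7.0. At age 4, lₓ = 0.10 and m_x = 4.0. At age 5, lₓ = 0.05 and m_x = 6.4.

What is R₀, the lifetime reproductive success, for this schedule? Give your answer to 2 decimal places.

R₀ = Σ lₓ m_x:
  age 1: 0.63 × 0.0 = 0.0000
  age 2: 0.37 × 10.1 = 3.7370
  age 3: 0.16 × 7.0 = 1.1200
  age 4: 0.10 × 4.0 = 0.4000
  age 5: 0.05 × 6.4 = 0.3200
R₀ = 0.0000 + 3.7370 + 1.1200 + 0.4000 + 0.3200 = 5.5770

5.58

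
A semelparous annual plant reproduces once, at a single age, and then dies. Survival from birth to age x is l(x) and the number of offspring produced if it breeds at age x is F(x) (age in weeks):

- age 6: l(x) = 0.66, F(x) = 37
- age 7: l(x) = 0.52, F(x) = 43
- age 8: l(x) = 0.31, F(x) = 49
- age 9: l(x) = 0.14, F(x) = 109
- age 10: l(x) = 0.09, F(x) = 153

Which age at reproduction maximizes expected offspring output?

6

Expected offspring if breeding at age x = l(x) × F(x):
  age 6: 0.66 × 37 = 24.420
  age 7: 0.52 × 43 = 22.360
  age 8: 0.31 × 49 = 15.190
  age 9: 0.14 × 109 = 15.260
  age 10: 0.09 × 153 = 13.770
Maximum at age 6 (24.420).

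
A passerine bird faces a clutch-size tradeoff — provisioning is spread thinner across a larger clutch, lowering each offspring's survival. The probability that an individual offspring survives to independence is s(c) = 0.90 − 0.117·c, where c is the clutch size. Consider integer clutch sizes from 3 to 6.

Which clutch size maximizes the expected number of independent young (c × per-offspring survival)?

Expected independent young = c × s(c):
  c=3: 3 × 0.549 = 1.647
  c=4: 4 × 0.432 = 1.728
  c=5: 5 × 0.315 = 1.575
  c=6: 6 × 0.198 = 1.188
Maximum at c = 4 (1.728 independent young).

4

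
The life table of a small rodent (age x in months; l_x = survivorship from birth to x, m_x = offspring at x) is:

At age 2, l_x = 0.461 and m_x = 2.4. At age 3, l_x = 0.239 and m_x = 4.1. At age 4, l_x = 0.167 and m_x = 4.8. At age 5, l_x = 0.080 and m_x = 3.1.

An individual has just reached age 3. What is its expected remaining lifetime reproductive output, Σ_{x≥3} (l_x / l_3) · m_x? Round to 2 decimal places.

l_3 = 0.239. Conditional survival from age 3 to x is l_x / l_3.
  x=3: (0.239/0.239) × 4.1 = 4.1000
  x=4: (0.167/0.239) × 4.8 = 3.3540
  x=5: (0.080/0.239) × 3.1 = 1.0377
Sum = 4.1000 + 3.3540 + 1.0377 = 8.4916

8.49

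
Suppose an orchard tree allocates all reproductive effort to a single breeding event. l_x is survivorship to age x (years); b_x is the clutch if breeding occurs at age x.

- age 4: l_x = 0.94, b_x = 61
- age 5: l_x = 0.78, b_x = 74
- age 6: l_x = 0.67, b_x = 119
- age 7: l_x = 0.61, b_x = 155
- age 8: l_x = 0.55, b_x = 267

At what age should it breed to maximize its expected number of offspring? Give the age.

8

Expected offspring if breeding at age x = l_x × b_x:
  age 4: 0.94 × 61 = 57.340
  age 5: 0.78 × 74 = 57.720
  age 6: 0.67 × 119 = 79.730
  age 7: 0.61 × 155 = 94.550
  age 8: 0.55 × 267 = 146.850
Maximum at age 8 (146.850).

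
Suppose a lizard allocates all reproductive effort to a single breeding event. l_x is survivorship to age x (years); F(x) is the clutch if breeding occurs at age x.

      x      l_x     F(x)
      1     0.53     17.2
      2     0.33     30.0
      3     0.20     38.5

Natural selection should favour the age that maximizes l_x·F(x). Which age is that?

Expected offspring if breeding at age x = l_x × F(x):
  age 1: 0.53 × 17.2 = 9.116
  age 2: 0.33 × 30.0 = 9.900
  age 3: 0.20 × 38.5 = 7.700
Maximum at age 2 (9.900).

2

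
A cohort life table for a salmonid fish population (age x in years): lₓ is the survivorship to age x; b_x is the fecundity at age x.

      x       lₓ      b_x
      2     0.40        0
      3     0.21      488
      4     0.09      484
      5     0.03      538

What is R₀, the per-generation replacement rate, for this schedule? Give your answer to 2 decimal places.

162.18

R₀ = Σ lₓ b_x:
  age 2: 0.40 × 0 = 0.0000
  age 3: 0.21 × 488 = 102.4800
  age 4: 0.09 × 484 = 43.5600
  age 5: 0.03 × 538 = 16.1400
R₀ = 0.0000 + 102.4800 + 43.5600 + 16.1400 = 162.1800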